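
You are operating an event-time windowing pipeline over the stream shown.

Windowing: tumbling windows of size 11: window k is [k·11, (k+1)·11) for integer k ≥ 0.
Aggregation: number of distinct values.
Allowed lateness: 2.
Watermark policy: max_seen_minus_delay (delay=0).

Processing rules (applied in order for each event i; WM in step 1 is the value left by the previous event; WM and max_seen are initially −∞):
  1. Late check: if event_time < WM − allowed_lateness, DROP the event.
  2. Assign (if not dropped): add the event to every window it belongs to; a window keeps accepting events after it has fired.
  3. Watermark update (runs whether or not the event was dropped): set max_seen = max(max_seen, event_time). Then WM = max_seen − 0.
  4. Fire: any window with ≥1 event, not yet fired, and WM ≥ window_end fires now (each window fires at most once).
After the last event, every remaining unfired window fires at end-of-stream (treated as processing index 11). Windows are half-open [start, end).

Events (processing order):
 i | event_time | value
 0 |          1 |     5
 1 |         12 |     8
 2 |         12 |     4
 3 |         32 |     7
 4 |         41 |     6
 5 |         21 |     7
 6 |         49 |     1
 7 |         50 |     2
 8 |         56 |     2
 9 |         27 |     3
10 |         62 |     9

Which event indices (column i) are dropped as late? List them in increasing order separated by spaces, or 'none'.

i=0 t=1 v=5: → [0,11); WM=1
i=1 t=12 v=8: → [11,22); WM=12; [0,11) fires=1
i=2 t=12 v=4: → [11,22); WM=12
i=3 t=32 v=7: → [22,33); WM=32; [11,22) fires=2
i=4 t=41 v=6: → [33,44); WM=41; [22,33) fires=1
i=5 t=21 v=7: DROP (t<41-2); WM=41
i=6 t=49 v=1: → [44,55); WM=49; [33,44) fires=1
i=7 t=50 v=2: → [44,55); WM=50
i=8 t=56 v=2: → [55,66); WM=56; [44,55) fires=2
i=9 t=27 v=3: DROP (t<56-2); WM=56
i=10 t=62 v=9: → [55,66); WM=62

5 9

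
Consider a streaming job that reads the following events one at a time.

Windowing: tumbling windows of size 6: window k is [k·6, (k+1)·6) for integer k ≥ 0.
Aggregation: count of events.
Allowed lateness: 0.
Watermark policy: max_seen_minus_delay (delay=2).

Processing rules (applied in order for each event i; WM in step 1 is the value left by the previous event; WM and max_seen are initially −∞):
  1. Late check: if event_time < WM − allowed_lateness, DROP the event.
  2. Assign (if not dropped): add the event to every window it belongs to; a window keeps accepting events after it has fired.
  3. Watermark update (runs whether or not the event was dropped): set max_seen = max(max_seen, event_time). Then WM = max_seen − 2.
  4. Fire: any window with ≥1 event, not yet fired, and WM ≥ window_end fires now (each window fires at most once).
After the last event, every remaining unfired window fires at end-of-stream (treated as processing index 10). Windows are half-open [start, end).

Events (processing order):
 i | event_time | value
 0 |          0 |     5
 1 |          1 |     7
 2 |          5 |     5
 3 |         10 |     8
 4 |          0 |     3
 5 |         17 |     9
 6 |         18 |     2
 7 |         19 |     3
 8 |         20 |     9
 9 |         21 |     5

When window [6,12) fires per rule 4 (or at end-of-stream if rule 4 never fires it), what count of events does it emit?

i=0 t=0 v=5: → [0,6); WM=-2
i=1 t=1 v=7: → [0,6); WM=-1
i=2 t=5 v=5: → [0,6); WM=3
i=3 t=10 v=8: → [6,12); WM=8; [0,6) fires=3
i=4 t=0 v=3: DROP (t<8-0); WM=8
i=5 t=17 v=9: → [12,18); WM=15; [6,12) fires=1
i=6 t=18 v=2: → [18,24); WM=16
i=7 t=19 v=3: → [18,24); WM=17
i=8 t=20 v=9: → [18,24); WM=18; [12,18) fires=1
i=9 t=21 v=5: → [18,24); WM=19

1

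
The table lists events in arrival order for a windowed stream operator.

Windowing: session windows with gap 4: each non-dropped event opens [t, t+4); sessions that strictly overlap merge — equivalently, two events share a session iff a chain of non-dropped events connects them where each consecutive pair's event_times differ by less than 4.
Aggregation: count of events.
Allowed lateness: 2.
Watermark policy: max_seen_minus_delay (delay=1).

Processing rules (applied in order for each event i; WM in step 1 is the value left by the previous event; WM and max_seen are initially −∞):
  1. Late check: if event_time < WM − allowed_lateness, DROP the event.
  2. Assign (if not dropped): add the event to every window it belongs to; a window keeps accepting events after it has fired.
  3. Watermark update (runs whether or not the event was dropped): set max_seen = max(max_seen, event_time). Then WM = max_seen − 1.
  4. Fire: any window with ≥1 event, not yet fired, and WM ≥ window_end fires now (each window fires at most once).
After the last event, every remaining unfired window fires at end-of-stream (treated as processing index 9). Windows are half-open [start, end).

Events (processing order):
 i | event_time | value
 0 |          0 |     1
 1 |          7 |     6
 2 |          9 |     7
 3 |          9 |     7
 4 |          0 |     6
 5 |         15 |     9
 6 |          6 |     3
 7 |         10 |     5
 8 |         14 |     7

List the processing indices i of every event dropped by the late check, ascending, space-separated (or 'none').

i=0 t=0 v=1: → [0,4); WM=-1
i=1 t=7 v=6: → [7,11); WM=6
i=2 t=9 v=7: → [7,13); WM=8
i=3 t=9 v=7: → [7,13); WM=8
i=4 t=0 v=6: DROP (t<8-2); WM=8
i=5 t=15 v=9: → [15,19); WM=14
i=6 t=6 v=3: DROP (t<14-2); WM=14
i=7 t=10 v=5: DROP (t<14-2); WM=14
i=8 t=14 v=7: → [14,19); WM=14

4 6 7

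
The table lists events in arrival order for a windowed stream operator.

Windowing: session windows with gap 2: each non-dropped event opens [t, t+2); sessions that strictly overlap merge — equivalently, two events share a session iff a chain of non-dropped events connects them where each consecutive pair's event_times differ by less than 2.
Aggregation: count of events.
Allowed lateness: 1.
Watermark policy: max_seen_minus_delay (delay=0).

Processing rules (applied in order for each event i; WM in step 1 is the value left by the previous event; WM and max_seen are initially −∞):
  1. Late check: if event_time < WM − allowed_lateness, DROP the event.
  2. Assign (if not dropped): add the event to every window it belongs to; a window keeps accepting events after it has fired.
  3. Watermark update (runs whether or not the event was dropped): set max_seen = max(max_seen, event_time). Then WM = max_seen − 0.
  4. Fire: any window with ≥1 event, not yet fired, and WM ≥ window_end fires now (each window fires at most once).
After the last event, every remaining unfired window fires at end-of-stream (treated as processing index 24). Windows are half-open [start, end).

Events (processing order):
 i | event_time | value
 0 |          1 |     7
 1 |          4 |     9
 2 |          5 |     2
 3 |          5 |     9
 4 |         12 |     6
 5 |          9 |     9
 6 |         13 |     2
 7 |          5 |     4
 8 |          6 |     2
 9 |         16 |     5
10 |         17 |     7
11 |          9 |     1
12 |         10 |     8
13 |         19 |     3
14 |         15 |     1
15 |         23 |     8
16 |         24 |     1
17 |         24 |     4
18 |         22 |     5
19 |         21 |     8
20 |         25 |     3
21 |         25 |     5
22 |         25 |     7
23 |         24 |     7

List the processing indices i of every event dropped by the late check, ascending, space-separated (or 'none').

i=0 t=1 v=7: → [1,3); WM=1
i=1 t=4 v=9: → [4,6); WM=4
i=2 t=5 v=2: → [4,7); WM=5
i=3 t=5 v=9: → [4,7); WM=5
i=4 t=12 v=6: → [12,14); WM=12
i=5 t=9 v=9: DROP (t<12-1); WM=12
i=6 t=13 v=2: → [12,15); WM=13
i=7 t=5 v=4: DROP (t<13-1); WM=13
i=8 t=6 v=2: DROP (t<13-1); WM=13
i=9 t=16 v=5: → [16,18); WM=16
i=10 t=17 v=7: → [16,19); WM=17
i=11 t=9 v=1: DROP (t<17-1); WM=17
i=12 t=10 v=8: DROP (t<17-1); WM=17
i=13 t=19 v=3: → [19,21); WM=19
i=14 t=15 v=1: DROP (t<19-1); WM=19
i=15 t=23 v=8: → [23,25); WM=23
i=16 t=24 v=1: → [23,26); WM=24
i=17 t=24 v=4: → [23,26); WM=24
i=18 t=22 v=5: DROP (t<24-1); WM=24
i=19 t=21 v=8: DROP (t<24-1); WM=24
i=20 t=25 v=3: → [23,27); WM=25
i=21 t=25 v=5: → [23,27); WM=25
i=22 t=25 v=7: → [23,27); WM=25
i=23 t=24 v=7: → [23,27); WM=25

5 7 8 11 12 14 18 19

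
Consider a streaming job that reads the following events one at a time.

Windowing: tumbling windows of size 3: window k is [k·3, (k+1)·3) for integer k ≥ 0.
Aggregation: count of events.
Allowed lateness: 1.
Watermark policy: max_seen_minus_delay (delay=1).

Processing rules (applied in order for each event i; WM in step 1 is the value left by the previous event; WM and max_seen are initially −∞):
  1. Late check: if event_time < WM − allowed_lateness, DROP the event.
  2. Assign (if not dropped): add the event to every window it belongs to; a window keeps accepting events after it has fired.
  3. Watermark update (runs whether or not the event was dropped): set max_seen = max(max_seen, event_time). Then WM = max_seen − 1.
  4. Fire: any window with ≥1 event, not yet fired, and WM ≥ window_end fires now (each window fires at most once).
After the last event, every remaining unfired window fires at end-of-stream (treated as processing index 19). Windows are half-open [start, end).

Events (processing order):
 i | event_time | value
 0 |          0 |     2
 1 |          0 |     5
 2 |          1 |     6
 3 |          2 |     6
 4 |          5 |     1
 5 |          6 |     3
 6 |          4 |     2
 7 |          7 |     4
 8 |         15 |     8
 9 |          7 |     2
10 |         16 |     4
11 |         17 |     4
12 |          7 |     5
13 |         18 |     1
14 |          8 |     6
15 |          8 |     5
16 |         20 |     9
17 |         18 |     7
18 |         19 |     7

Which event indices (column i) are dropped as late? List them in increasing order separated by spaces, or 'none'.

9 12 14 15

i=0 t=0 v=2: → [0,3); WM=-1
i=1 t=0 v=5: → [0,3); WM=-1
i=2 t=1 v=6: → [0,3); WM=0
i=3 t=2 v=6: → [0,3); WM=1
i=4 t=5 v=1: → [3,6); WM=4; [0,3) fires=4
i=5 t=6 v=3: → [6,9); WM=5
i=6 t=4 v=2: → [3,6); WM=5
i=7 t=7 v=4: → [6,9); WM=6; [3,6) fires=2
i=8 t=15 v=8: → [15,18); WM=14; [6,9) fires=2
i=9 t=7 v=2: DROP (t<14-1); WM=14
i=10 t=16 v=4: → [15,18); WM=15
i=11 t=17 v=4: → [15,18); WM=16
i=12 t=7 v=5: DROP (t<16-1); WM=16
i=13 t=18 v=1: → [18,21); WM=17
i=14 t=8 v=6: DROP (t<17-1); WM=17
i=15 t=8 v=5: DROP (t<17-1); WM=17
i=16 t=20 v=9: → [18,21); WM=19; [15,18) fires=3
i=17 t=18 v=7: → [18,21); WM=19
i=18 t=19 v=7: → [18,21); WM=19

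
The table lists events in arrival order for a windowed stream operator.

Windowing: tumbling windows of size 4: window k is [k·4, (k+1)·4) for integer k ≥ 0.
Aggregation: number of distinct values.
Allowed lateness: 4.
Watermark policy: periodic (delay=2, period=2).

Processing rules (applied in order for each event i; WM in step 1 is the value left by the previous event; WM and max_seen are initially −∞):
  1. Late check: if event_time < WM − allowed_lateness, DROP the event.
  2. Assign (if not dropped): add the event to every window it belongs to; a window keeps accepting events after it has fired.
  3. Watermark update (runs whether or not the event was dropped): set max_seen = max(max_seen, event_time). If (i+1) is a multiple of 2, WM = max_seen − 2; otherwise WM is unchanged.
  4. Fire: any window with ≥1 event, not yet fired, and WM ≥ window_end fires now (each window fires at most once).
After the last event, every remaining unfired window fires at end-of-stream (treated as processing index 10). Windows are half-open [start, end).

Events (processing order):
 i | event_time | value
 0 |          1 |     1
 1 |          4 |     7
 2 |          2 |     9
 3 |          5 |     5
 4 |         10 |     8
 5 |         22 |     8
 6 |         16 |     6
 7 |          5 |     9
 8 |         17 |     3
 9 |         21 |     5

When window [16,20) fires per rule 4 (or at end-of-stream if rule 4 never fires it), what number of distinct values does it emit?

i=0 t=1 v=1: → [0,4); WM=−∞
i=1 t=4 v=7: → [4,8); WM=2
i=2 t=2 v=9: → [0,4); WM=2
i=3 t=5 v=5: → [4,8); WM=3
i=4 t=10 v=8: → [8,12); WM=3
i=5 t=22 v=8: → [20,24); WM=20; [0,4) fires=2 [4,8) fires=2 [8,12) fires=1
i=6 t=16 v=6: → [16,20); WM=20; [16,20) fires=1
i=7 t=5 v=9: DROP (t<20-4); WM=20
i=8 t=17 v=3: → [16,20); WM=20
i=9 t=21 v=5: → [20,24); WM=20

1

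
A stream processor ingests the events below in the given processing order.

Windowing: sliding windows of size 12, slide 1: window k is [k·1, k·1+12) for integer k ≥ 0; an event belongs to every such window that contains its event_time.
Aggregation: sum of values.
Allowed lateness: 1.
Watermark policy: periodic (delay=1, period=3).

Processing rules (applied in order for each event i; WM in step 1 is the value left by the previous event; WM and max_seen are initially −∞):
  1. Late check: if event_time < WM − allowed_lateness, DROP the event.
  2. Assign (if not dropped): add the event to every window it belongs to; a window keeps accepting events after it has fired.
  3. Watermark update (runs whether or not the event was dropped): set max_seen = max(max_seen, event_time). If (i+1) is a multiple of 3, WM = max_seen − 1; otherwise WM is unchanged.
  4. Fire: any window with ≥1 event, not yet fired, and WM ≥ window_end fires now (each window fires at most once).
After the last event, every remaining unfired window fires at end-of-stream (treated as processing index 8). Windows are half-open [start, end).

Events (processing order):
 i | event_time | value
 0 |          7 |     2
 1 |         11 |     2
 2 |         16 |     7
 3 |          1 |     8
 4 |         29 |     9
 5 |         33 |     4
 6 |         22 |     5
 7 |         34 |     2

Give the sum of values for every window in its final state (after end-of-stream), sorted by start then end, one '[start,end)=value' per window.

i=0 t=7 v=2: → [7,19),[6,18),[5,17),[4,16),[3,15),[2,14),[1,13),[0,12); WM=−∞
i=1 t=11 v=2: → [11,23),[10,22),[9,21),[8,20),[7,19),[6,18),[5,17),[4,16),[3,15),[2,14),[1,13),[0,12); WM=−∞
i=2 t=16 v=7: → [16,28),[15,27),[14,26),[13,25),[12,24),[11,23),[10,22),[9,21),[8,20),[7,19),[6,18),[5,17); WM=15; [0,12) fires=4 [1,13) fires=4 [2,14) fires=4 [3,15) fires=4
i=3 t=1 v=8: DROP (t<15-1); WM=15
i=4 t=29 v=9: → [29,41),[28,40),[27,39),[26,38),[25,37),[24,36),[23,35),[22,34),[21,33),[20,32),[19,31),[18,30); WM=15
i=5 t=33 v=4: → [33,45),[32,44),[31,43),[30,42),[29,41),[28,40),[27,39),[26,38),[25,37),[24,36),[23,35),[22,34); WM=32; [4,16) fires=4 [5,17) fires=11 [6,18) fires=11 [7,19) fires=11 [8,20) fires=9 [9,21) fires=9 [10,22) fires=9 [11,23) fires=9 [12,24) fires=7 [13,25) fires=7 [14,26) fires=7 [15,27) fires=7 [16,28) fires=7 [18,30) fires=9 [19,31) fires=9 [20,32) fires=9
i=6 t=22 v=5: DROP (t<32-1); WM=32
i=7 t=34 v=2: → [34,46),[33,45),[32,44),[31,43),[30,42),[29,41),[28,40),[27,39),[26,38),[25,37),[24,36),[23,35); WM=32

[0,12)=4 [1,13)=4 [2,14)=4 [3,15)=4 [4,16)=4 [5,17)=11 [6,18)=11 [7,19)=11 [8,20)=9 [9,21)=9 [10,22)=9 [11,23)=9 [12,24)=7 [13,25)=7 [14,26)=7 [15,27)=7 [16,28)=7 [18,30)=9 [19,31)=9 [20,32)=9 [21,33)=9 [22,34)=13 [23,35)=15 [24,36)=15 [25,37)=15 [26,38)=15 [27,39)=15 [28,40)=15 [29,41)=15 [30,42)=6 [31,43)=6 [32,44)=6 [33,45)=6 [34,46)=2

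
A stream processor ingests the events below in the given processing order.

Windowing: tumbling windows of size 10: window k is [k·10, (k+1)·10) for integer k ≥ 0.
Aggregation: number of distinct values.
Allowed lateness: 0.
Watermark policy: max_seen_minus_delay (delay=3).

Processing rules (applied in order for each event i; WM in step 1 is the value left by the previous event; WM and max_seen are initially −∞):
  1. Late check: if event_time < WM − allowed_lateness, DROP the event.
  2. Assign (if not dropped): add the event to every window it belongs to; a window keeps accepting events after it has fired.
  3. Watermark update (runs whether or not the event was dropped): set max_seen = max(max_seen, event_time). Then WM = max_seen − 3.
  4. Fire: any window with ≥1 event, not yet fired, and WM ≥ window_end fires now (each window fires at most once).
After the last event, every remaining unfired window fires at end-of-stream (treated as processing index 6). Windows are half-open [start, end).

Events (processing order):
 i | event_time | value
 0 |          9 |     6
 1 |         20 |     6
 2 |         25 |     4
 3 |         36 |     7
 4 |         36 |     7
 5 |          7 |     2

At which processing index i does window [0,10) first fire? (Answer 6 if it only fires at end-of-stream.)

1

i=0 t=9 v=6: → [0,10); WM=6
i=1 t=20 v=6: → [20,30); WM=17; [0,10) fires=1
i=2 t=25 v=4: → [20,30); WM=22
i=3 t=36 v=7: → [30,40); WM=33; [20,30) fires=2
i=4 t=36 v=7: → [30,40); WM=33
i=5 t=7 v=2: DROP (t<33-0); WM=33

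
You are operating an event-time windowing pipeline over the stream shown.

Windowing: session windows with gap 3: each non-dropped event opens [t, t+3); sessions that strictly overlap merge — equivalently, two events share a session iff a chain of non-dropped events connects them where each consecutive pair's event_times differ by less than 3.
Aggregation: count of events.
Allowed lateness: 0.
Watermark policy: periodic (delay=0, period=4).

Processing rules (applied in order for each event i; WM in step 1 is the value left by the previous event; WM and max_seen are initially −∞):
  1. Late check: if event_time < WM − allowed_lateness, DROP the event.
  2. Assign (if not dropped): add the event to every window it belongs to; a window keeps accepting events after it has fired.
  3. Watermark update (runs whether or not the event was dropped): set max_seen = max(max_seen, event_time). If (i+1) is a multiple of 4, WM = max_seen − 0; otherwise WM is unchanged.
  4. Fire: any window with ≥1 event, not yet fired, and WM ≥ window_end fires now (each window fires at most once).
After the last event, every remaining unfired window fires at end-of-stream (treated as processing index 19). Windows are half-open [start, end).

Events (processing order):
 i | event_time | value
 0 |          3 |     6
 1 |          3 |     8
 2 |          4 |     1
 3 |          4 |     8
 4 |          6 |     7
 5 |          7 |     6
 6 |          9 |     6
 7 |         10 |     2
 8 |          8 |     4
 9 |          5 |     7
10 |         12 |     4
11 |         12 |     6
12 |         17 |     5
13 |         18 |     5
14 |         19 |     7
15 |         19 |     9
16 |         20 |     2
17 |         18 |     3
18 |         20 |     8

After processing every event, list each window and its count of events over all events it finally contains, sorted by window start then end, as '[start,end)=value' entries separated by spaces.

i=0 t=3 v=6: → [3,6); WM=−∞
i=1 t=3 v=8: → [3,6); WM=−∞
i=2 t=4 v=1: → [3,7); WM=−∞
i=3 t=4 v=8: → [3,7); WM=4
i=4 t=6 v=7: → [3,9); WM=4
i=5 t=7 v=6: → [3,10); WM=4
i=6 t=9 v=6: → [3,12); WM=4
i=7 t=10 v=2: → [3,13); WM=10
i=8 t=8 v=4: DROP (t<10-0); WM=10
i=9 t=5 v=7: DROP (t<10-0); WM=10
i=10 t=12 v=4: → [3,15); WM=10
i=11 t=12 v=6: → [3,15); WM=12
i=12 t=17 v=5: → [17,20); WM=12
i=13 t=18 v=5: → [17,21); WM=12
i=14 t=19 v=7: → [17,22); WM=12
i=15 t=19 v=9: → [17,22); WM=19
i=16 t=20 v=2: → [17,23); WM=19
i=17 t=18 v=3: DROP (t<19-0); WM=19
i=18 t=20 v=8: → [17,23); WM=19

[3,15)=10 [17,23)=6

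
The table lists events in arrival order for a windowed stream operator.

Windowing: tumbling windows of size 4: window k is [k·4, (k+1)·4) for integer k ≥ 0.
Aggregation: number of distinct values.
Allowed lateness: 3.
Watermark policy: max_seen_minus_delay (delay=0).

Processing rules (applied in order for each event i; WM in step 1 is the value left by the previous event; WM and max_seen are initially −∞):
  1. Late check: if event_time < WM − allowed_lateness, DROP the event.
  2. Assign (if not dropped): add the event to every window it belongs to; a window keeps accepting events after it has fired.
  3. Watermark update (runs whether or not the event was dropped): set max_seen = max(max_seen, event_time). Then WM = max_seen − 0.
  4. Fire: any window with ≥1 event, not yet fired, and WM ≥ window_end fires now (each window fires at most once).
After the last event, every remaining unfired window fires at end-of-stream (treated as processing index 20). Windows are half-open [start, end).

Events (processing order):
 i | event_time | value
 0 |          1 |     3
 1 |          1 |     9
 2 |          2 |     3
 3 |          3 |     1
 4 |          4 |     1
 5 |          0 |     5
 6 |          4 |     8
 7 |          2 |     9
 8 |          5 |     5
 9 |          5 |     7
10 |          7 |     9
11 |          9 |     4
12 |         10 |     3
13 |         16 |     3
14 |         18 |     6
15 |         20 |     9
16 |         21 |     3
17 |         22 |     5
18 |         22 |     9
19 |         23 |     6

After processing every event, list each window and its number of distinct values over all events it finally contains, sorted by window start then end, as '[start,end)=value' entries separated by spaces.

i=0 t=1 v=3: → [0,4); WM=1
i=1 t=1 v=9: → [0,4); WM=1
i=2 t=2 v=3: → [0,4); WM=2
i=3 t=3 v=1: → [0,4); WM=3
i=4 t=4 v=1: → [4,8); WM=4; [0,4) fires=3
i=5 t=0 v=5: DROP (t<4-3); WM=4
i=6 t=4 v=8: → [4,8); WM=4
i=7 t=2 v=9: → [0,4); WM=4
i=8 t=5 v=5: → [4,8); WM=5
i=9 t=5 v=7: → [4,8); WM=5
i=10 t=7 v=9: → [4,8); WM=7
i=11 t=9 v=4: → [8,12); WM=9; [4,8) fires=5
i=12 t=10 v=3: → [8,12); WM=10
i=13 t=16 v=3: → [16,20); WM=16; [8,12) fires=2
i=14 t=18 v=6: → [16,20); WM=18
i=15 t=20 v=9: → [20,24); WM=20; [16,20) fires=2
i=16 t=21 v=3: → [20,24); WM=21
i=17 t=22 v=5: → [20,24); WM=22
i=18 t=22 v=9: → [20,24); WM=22
i=19 t=23 v=6: → [20,24); WM=23

[0,4)=3 [4,8)=5 [8,12)=2 [16,20)=2 [20,24)=4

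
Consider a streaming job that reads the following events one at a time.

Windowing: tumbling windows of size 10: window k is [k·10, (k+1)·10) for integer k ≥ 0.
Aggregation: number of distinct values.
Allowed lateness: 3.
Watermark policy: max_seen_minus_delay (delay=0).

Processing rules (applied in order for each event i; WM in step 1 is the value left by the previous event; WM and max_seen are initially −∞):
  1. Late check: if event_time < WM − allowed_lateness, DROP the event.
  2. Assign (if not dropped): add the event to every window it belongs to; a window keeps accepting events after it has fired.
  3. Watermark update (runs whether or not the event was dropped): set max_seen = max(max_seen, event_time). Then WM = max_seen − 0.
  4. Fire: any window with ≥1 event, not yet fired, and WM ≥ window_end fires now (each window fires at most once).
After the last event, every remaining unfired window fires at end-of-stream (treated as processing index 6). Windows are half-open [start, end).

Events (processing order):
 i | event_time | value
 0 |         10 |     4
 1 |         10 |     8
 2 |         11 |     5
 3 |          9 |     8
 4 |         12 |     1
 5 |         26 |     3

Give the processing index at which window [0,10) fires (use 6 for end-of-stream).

i=0 t=10 v=4: → [10,20); WM=10
i=1 t=10 v=8: → [10,20); WM=10
i=2 t=11 v=5: → [10,20); WM=11
i=3 t=9 v=8: → [0,10); WM=11; [0,10) fires=1
i=4 t=12 v=1: → [10,20); WM=12
i=5 t=26 v=3: → [20,30); WM=26; [10,20) fires=4

3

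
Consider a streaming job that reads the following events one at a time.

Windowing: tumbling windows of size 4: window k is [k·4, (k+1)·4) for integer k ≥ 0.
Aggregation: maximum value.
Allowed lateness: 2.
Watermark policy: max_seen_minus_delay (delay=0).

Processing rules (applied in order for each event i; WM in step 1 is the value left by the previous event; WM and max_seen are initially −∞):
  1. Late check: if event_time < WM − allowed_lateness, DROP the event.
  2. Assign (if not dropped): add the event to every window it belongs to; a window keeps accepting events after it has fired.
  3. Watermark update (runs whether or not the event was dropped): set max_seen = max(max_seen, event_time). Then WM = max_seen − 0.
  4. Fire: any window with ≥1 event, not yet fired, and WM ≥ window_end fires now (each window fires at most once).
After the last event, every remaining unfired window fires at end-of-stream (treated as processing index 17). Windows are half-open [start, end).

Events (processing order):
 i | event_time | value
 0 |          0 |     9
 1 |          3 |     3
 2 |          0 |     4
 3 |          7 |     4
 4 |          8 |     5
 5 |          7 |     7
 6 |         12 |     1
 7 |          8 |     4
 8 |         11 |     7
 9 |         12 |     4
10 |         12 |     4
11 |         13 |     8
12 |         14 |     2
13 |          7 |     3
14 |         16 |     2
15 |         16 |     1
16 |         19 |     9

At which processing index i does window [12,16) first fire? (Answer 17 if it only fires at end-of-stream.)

14

i=0 t=0 v=9: → [0,4); WM=0
i=1 t=3 v=3: → [0,4); WM=3
i=2 t=0 v=4: DROP (t<3-2); WM=3
i=3 t=7 v=4: → [4,8); WM=7; [0,4) fires=9
i=4 t=8 v=5: → [8,12); WM=8; [4,8) fires=4
i=5 t=7 v=7: → [4,8); WM=8
i=6 t=12 v=1: → [12,16); WM=12; [8,12) fires=5
i=7 t=8 v=4: DROP (t<12-2); WM=12
i=8 t=11 v=7: → [8,12); WM=12
i=9 t=12 v=4: → [12,16); WM=12
i=10 t=12 v=4: → [12,16); WM=12
i=11 t=13 v=8: → [12,16); WM=13
i=12 t=14 v=2: → [12,16); WM=14
i=13 t=7 v=3: DROP (t<14-2); WM=14
i=14 t=16 v=2: → [16,20); WM=16; [12,16) fires=8
i=15 t=16 v=1: → [16,20); WM=16
i=16 t=19 v=9: → [16,20); WM=19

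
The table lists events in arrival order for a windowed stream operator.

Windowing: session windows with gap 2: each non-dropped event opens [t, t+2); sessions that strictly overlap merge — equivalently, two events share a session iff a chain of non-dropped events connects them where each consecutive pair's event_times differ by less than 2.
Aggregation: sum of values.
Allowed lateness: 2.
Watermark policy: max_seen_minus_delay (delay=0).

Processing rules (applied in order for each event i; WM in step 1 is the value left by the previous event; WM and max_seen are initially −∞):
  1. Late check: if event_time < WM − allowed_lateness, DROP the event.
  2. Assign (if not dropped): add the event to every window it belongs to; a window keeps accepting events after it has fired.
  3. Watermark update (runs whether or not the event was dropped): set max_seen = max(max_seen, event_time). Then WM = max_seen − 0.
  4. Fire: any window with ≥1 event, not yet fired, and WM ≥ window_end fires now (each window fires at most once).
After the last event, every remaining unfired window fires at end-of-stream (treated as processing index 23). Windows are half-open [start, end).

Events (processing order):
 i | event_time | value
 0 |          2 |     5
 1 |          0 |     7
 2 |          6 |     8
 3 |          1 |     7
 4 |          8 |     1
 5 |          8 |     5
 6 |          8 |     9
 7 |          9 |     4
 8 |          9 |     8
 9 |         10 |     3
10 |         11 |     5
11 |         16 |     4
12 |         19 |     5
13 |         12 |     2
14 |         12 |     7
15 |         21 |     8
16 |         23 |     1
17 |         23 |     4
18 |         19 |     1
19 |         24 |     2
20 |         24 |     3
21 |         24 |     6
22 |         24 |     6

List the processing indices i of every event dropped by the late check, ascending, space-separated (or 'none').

3 13 14 18

i=0 t=2 v=5: → [2,4); WM=2
i=1 t=0 v=7: → [0,2); WM=2
i=2 t=6 v=8: → [6,8); WM=6
i=3 t=1 v=7: DROP (t<6-2); WM=6
i=4 t=8 v=1: → [8,10); WM=8
i=5 t=8 v=5: → [8,10); WM=8
i=6 t=8 v=9: → [8,10); WM=8
i=7 t=9 v=4: → [8,11); WM=9
i=8 t=9 v=8: → [8,11); WM=9
i=9 t=10 v=3: → [8,12); WM=10
i=10 t=11 v=5: → [8,13); WM=11
i=11 t=16 v=4: → [16,18); WM=16
i=12 t=19 v=5: → [19,21); WM=19
i=13 t=12 v=2: DROP (t<19-2); WM=19
i=14 t=12 v=7: DROP (t<19-2); WM=19
i=15 t=21 v=8: → [21,23); WM=21
i=16 t=23 v=1: → [23,25); WM=23
i=17 t=23 v=4: → [23,25); WM=23
i=18 t=19 v=1: DROP (t<23-2); WM=23
i=19 t=24 v=2: → [23,26); WM=24
i=20 t=24 v=3: → [23,26); WM=24
i=21 t=24 v=6: → [23,26); WM=24
i=22 t=24 v=6: → [23,26); WM=24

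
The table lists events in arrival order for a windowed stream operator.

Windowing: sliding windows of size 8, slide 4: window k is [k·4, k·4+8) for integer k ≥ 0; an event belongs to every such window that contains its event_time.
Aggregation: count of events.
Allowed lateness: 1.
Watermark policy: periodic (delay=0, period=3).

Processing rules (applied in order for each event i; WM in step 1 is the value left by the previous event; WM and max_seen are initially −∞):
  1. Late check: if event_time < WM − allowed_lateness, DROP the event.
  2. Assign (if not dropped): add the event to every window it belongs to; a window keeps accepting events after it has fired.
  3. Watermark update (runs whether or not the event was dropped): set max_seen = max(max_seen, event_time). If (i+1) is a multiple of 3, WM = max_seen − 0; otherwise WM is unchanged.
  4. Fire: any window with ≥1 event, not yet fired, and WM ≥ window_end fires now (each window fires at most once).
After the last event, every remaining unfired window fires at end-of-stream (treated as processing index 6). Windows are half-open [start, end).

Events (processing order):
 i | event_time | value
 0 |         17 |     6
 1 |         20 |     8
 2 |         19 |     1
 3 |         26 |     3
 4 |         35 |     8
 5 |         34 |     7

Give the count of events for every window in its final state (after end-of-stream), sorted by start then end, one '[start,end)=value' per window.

[12,20)=2 [16,24)=3 [20,28)=2 [24,32)=1 [28,36)=2 [32,40)=2

i=0 t=17 v=6: → [16,24),[12,20); WM=−∞
i=1 t=20 v=8: → [20,28),[16,24); WM=−∞
i=2 t=19 v=1: → [16,24),[12,20); WM=20; [12,20) fires=2
i=3 t=26 v=3: → [24,32),[20,28); WM=20
i=4 t=35 v=8: → [32,40),[28,36); WM=20
i=5 t=34 v=7: → [32,40),[28,36); WM=35; [16,24) fires=3 [20,28) fires=2 [24,32) fires=1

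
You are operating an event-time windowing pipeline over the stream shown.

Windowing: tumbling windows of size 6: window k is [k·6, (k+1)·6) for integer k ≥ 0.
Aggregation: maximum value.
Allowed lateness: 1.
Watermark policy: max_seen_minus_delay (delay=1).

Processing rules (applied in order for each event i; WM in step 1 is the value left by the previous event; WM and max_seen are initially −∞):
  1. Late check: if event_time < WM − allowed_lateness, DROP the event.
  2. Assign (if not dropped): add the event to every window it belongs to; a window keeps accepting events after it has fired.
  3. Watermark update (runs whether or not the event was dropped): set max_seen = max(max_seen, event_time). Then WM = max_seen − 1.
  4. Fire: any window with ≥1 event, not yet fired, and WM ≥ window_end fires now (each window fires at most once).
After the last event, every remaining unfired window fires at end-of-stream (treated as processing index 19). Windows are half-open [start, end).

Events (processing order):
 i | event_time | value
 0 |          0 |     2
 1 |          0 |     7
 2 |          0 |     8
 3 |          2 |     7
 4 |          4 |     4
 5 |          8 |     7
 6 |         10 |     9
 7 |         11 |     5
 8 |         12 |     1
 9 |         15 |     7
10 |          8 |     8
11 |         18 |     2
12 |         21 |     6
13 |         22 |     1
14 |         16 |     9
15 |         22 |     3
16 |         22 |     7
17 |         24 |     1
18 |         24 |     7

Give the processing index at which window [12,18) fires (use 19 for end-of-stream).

12

i=0 t=0 v=2: → [0,6); WM=-1
i=1 t=0 v=7: → [0,6); WM=-1
i=2 t=0 v=8: → [0,6); WM=-1
i=3 t=2 v=7: → [0,6); WM=1
i=4 t=4 v=4: → [0,6); WM=3
i=5 t=8 v=7: → [6,12); WM=7; [0,6) fires=8
i=6 t=10 v=9: → [6,12); WM=9
i=7 t=11 v=5: → [6,12); WM=10
i=8 t=12 v=1: → [12,18); WM=11
i=9 t=15 v=7: → [12,18); WM=14; [6,12) fires=9
i=10 t=8 v=8: DROP (t<14-1); WM=14
i=11 t=18 v=2: → [18,24); WM=17
i=12 t=21 v=6: → [18,24); WM=20; [12,18) fires=7
i=13 t=22 v=1: → [18,24); WM=21
i=14 t=16 v=9: DROP (t<21-1); WM=21
i=15 t=22 v=3: → [18,24); WM=21
i=16 t=22 v=7: → [18,24); WM=21
i=17 t=24 v=1: → [24,30); WM=23
i=18 t=24 v=7: → [24,30); WM=23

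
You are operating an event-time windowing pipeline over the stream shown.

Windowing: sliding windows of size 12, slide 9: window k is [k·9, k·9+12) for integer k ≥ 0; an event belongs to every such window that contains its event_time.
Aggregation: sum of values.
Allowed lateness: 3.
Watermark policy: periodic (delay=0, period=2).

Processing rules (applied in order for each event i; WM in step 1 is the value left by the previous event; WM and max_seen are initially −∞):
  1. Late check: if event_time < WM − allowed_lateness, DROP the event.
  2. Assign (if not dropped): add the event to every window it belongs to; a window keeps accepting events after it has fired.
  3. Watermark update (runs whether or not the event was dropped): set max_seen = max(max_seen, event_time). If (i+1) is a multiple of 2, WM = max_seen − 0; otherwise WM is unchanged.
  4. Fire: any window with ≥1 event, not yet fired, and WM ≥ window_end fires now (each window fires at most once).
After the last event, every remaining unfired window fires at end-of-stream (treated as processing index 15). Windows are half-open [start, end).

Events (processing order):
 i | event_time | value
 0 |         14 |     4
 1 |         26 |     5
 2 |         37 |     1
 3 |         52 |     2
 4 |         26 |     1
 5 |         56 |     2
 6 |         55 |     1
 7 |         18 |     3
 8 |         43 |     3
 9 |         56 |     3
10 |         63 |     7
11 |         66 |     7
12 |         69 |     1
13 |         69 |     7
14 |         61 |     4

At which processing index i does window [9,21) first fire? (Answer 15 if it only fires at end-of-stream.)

1

i=0 t=14 v=4: → [9,21); WM=−∞
i=1 t=26 v=5: → [18,30); WM=26; [9,21) fires=4
i=2 t=37 v=1: → [36,48),[27,39); WM=26
i=3 t=52 v=2: → [45,57); WM=52; [18,30) fires=5 [27,39) fires=1 [36,48) fires=1
i=4 t=26 v=1: DROP (t<52-3); WM=52
i=5 t=56 v=2: → [54,66),[45,57); WM=56
i=6 t=55 v=1: → [54,66),[45,57); WM=56
i=7 t=18 v=3: DROP (t<56-3); WM=56
i=8 t=43 v=3: DROP (t<56-3); WM=56
i=9 t=56 v=3: → [54,66),[45,57); WM=56
i=10 t=63 v=7: → [63,75),[54,66); WM=56
i=11 t=66 v=7: → [63,75); WM=66; [45,57) fires=8 [54,66) fires=13
i=12 t=69 v=1: → [63,75); WM=66
i=13 t=69 v=7: → [63,75); WM=69
i=14 t=61 v=4: DROP (t<69-3); WM=69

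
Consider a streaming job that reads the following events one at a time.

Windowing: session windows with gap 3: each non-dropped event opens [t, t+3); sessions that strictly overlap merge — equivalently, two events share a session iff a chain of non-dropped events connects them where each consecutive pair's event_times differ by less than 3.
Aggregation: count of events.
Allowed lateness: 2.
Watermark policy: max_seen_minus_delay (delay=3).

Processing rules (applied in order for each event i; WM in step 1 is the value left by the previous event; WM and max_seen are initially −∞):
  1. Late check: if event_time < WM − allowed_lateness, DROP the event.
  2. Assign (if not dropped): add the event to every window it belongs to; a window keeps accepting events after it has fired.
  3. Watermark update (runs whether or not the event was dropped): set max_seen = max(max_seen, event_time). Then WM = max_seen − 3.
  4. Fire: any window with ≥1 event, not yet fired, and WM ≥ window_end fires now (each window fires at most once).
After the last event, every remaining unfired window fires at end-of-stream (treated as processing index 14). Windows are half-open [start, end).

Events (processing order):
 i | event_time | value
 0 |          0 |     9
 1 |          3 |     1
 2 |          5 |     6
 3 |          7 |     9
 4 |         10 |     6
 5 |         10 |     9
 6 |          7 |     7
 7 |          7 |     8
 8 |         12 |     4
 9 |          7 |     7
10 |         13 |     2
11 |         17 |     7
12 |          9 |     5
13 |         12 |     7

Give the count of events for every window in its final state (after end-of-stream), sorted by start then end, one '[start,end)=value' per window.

i=0 t=0 v=9: → [0,3); WM=-3
i=1 t=3 v=1: → [3,6); WM=0
i=2 t=5 v=6: → [3,8); WM=2
i=3 t=7 v=9: → [3,10); WM=4
i=4 t=10 v=6: → [10,13); WM=7
i=5 t=10 v=9: → [10,13); WM=7
i=6 t=7 v=7: → [3,10); WM=7
i=7 t=7 v=8: → [3,10); WM=7
i=8 t=12 v=4: → [10,15); WM=9
i=9 t=7 v=7: → [3,10); WM=9
i=10 t=13 v=2: → [10,16); WM=10
i=11 t=17 v=7: → [17,20); WM=14
i=12 t=9 v=5: DROP (t<14-2); WM=14
i=13 t=12 v=7: → [10,16); WM=14

[0,3)=1 [3,10)=6 [10,16)=5 [17,20)=1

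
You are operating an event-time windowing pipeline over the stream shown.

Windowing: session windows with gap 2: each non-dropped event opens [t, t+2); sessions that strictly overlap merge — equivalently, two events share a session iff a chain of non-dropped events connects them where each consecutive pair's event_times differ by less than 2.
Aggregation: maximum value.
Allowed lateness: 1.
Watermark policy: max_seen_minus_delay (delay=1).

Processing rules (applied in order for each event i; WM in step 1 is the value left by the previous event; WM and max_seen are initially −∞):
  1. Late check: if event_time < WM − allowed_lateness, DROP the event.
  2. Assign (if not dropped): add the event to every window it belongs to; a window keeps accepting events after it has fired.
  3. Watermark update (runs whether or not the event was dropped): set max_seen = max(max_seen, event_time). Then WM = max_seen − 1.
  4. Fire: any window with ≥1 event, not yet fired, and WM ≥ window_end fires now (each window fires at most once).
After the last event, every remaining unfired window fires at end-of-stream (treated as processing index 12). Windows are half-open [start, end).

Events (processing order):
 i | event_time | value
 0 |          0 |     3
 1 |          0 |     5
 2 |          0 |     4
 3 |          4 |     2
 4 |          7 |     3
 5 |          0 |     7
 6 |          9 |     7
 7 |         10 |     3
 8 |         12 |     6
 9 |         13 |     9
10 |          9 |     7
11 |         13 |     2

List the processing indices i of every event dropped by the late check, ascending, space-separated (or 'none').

5 10

i=0 t=0 v=3: → [0,2); WM=-1
i=1 t=0 v=5: → [0,2); WM=-1
i=2 t=0 v=4: → [0,2); WM=-1
i=3 t=4 v=2: → [4,6); WM=3
i=4 t=7 v=3: → [7,9); WM=6
i=5 t=0 v=7: DROP (t<6-1); WM=6
i=6 t=9 v=7: → [9,11); WM=8
i=7 t=10 v=3: → [9,12); WM=9
i=8 t=12 v=6: → [12,14); WM=11
i=9 t=13 v=9: → [12,15); WM=12
i=10 t=9 v=7: DROP (t<12-1); WM=12
i=11 t=13 v=2: → [12,15); WM=12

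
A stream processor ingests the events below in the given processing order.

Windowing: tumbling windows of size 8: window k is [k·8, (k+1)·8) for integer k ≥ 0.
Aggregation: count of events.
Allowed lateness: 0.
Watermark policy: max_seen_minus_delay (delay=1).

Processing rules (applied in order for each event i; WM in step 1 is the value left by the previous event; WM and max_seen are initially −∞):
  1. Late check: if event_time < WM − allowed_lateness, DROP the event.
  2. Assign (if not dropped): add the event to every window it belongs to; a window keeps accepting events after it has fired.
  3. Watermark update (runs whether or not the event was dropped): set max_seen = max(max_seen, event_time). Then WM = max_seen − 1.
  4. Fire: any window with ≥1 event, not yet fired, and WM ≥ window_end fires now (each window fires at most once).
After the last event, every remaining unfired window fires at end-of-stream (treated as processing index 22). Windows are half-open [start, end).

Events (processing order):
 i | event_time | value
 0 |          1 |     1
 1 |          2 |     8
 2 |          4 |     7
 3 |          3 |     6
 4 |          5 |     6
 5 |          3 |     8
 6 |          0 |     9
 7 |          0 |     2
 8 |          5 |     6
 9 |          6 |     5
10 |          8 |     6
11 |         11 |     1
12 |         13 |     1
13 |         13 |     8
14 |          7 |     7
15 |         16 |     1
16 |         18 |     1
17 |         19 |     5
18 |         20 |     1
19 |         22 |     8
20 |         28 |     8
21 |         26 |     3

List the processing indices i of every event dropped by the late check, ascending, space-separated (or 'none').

5 6 7 14 21

i=0 t=1 v=1: → [0,8); WM=0
i=1 t=2 v=8: → [0,8); WM=1
i=2 t=4 v=7: → [0,8); WM=3
i=3 t=3 v=6: → [0,8); WM=3
i=4 t=5 v=6: → [0,8); WM=4
i=5 t=3 v=8: DROP (t<4-0); WM=4
i=6 t=0 v=9: DROP (t<4-0); WM=4
i=7 t=0 v=2: DROP (t<4-0); WM=4
i=8 t=5 v=6: → [0,8); WM=4
i=9 t=6 v=5: → [0,8); WM=5
i=10 t=8 v=6: → [8,16); WM=7
i=11 t=11 v=1: → [8,16); WM=10; [0,8) fires=7
i=12 t=13 v=1: → [8,16); WM=12
i=13 t=13 v=8: → [8,16); WM=12
i=14 t=7 v=7: DROP (t<12-0); WM=12
i=15 t=16 v=1: → [16,24); WM=15
i=16 t=18 v=1: → [16,24); WM=17; [8,16) fires=4
i=17 t=19 v=5: → [16,24); WM=18
i=18 t=20 v=1: → [16,24); WM=19
i=19 t=22 v=8: → [16,24); WM=21
i=20 t=28 v=8: → [24,32); WM=27; [16,24) fires=5
i=21 t=26 v=3: DROP (t<27-0); WM=27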